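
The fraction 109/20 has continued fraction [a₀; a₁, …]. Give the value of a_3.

2

109 ÷ 20 → quotient 5, remainder 9
20 ÷ 9 → quotient 2, remainder 2
9 ÷ 2 → quotient 4, remainder 1
2 ÷ 1 → quotient 2, remainder 0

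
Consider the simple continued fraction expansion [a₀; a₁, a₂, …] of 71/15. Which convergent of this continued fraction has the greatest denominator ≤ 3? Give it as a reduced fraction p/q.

14/3

a_0 = 4: 4/1  (≤ bound)
a_1 = 1: 5/1  (≤ bound)
a_2 = 2: 14/3  (≤ bound)
a_3 = 1: 19/4  (> 3, stop)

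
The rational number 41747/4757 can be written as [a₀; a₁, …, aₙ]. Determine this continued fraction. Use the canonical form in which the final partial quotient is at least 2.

41747 = 8·4757 + 3691, so a_0 = 8
4757 = 1·3691 + 1066, so a_1 = 1
3691 = 3·1066 + 493, so a_2 = 3
1066 = 2·493 + 80, so a_3 = 2
493 = 6·80 + 13, so a_4 = 6
80 = 6·13 + 2, so a_5 = 6
13 = 6·2 + 1, so a_6 = 6
2 = 2·1 + 0, so a_7 = 2

[8; 1, 3, 2, 6, 6, 6, 2]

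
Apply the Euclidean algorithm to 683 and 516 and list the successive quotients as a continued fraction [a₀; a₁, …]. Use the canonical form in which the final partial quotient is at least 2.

[1; 3, 11, 7, 2]

⌊683/516⌋ = 1, remainder 167
⌊516/167⌋ = 3, remainder 15
⌊167/15⌋ = 11, remainder 2
⌊15/2⌋ = 7, remainder 1
⌊2/1⌋ = 2, remainder 0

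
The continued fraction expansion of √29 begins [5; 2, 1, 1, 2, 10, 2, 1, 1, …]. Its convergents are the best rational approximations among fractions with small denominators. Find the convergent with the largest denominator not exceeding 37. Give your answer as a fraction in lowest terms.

70/13

List convergents until the denominator exceeds the bound:
a_0 = 5: 5/1  (≤ bound)
a_1 = 2: 11/2  (≤ bound)
a_2 = 1: 16/3  (≤ bound)
a_3 = 1: 27/5  (≤ bound)
a_4 = 2: 70/13  (≤ bound)
a_5 = 10: 727/135  (> 37, stop)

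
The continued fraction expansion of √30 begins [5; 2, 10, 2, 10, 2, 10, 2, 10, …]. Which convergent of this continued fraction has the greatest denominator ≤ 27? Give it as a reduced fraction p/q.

a_0 = 5: 5/1  (≤ bound)
a_1 = 2: 11/2  (≤ bound)
a_2 = 10: 115/21  (≤ bound)
a_3 = 2: 241/44  (> 27, stop)

115/21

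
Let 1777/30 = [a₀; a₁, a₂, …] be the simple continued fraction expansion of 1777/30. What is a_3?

2

Apply division with remainder until the remainder is 0:
1777 ÷ 30 → quotient 59, remainder 7
30 ÷ 7 → quotient 4, remainder 2
7 ÷ 2 → quotient 3, remainder 1
2 ÷ 1 → quotient 2, remainder 0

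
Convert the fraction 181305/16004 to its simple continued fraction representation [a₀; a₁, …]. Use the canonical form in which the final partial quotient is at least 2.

[11; 3, 23, 1, 4, 7, 6]

181305 = 11·16004 + 5261, so a_0 = 11
16004 = 3·5261 + 221, so a_1 = 3
5261 = 23·221 + 178, so a_2 = 23
221 = 1·178 + 43, so a_3 = 1
178 = 4·43 + 6, so a_4 = 4
43 = 7·6 + 1, so a_5 = 7
6 = 6·1 + 0, so a_6 = 6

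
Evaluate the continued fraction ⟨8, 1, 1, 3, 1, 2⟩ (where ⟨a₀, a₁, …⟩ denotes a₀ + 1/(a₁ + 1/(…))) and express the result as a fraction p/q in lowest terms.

Compute successive convergents:
a_0 = 8: 8/1
a_1 = 1: 9/1
a_2 = 1: 17/2
a_3 = 3: 60/7
a_4 = 1: 77/9
a_5 = 2: 214/25

214/25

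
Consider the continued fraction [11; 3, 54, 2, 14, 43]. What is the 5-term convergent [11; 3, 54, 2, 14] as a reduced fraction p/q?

Compute successive convergents:
a_0 = 11: 11/1
a_1 = 3: 34/3
a_2 = 54: 1847/163
a_3 = 2: 3728/329
a_4 = 14: 54039/4769

54039/4769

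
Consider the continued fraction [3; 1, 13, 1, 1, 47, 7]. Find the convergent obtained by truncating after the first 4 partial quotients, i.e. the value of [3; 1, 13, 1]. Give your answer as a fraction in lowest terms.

59/15

a_0 = 3: 3/1
a_1 = 1: 4/1
a_2 = 13: 55/14
a_3 = 1: 59/15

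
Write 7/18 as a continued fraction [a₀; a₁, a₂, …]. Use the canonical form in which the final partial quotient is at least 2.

[0; 2, 1, 1, 3]

Repeatedly divide and take the remainder:
⌊7/18⌋ = 0, remainder 7
⌊18/7⌋ = 2, remainder 4
⌊7/4⌋ = 1, remainder 3
⌊4/3⌋ = 1, remainder 1
⌊3/1⌋ = 3, remainder 0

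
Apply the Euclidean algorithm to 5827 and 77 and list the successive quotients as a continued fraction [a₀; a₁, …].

Run the Euclidean algorithm, recording each quotient:
⌊5827/77⌋ = 75, remainder 52
⌊77/52⌋ = 1, remainder 25
⌊52/25⌋ = 2, remainder 2
⌊25/2⌋ = 12, remainder 1
⌊2/1⌋ = 2, remainder 0

[75; 1, 2, 12, 2]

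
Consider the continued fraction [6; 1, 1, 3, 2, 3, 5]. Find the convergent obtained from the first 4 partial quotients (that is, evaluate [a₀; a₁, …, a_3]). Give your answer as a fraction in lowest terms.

Start with 3.
1 + 1/(3/1) = 1 + 1/3 = 4/3
1 + 1/(4/3) = 1 + 3/4 = 7/4
6 + 1/(7/4) = 6 + 4/7 = 46/7

46/7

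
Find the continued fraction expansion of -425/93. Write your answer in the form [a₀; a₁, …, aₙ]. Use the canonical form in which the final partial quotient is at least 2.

[-5; 2, 3, 13]

Apply division with remainder until the remainder is 0:
-425 ÷ 93 → quotient -5, remainder 40
93 ÷ 40 → quotient 2, remainder 13
40 ÷ 13 → quotient 3, remainder 1
13 ÷ 1 → quotient 13, remainder 0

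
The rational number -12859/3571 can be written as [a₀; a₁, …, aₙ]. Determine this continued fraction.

[-4; 2, 1, 1, 41, 2, 2, 3]

-12859 = -4·3571 + 1425, so a_0 = -4
3571 = 2·1425 + 721, so a_1 = 2
1425 = 1·721 + 704, so a_2 = 1
721 = 1·704 + 17, so a_3 = 1
704 = 41·17 + 7, so a_4 = 41
17 = 2·7 + 3, so a_5 = 2
7 = 2·3 + 1, so a_6 = 2
3 = 3·1 + 0, so a_7 = 3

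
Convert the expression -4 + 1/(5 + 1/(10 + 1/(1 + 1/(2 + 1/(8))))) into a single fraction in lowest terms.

Compute successive convergents:
a_0 = -4: -4/1
a_1 = 5: -19/5
a_2 = 10: -194/51
a_3 = 1: -213/56
a_4 = 2: -620/163
a_5 = 8: -5173/1360

-5173/1360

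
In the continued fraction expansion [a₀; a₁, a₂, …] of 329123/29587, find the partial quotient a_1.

8

⌊329123/29587⌋ = 11, remainder 3666
⌊29587/3666⌋ = 8, remainder 259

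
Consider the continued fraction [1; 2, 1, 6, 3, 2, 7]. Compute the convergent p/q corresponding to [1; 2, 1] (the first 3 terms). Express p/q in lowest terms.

4/3

Build up convergents one term at a time:
a_0 = 1: 1/1
a_1 = 2: 3/2
a_2 = 1: 4/3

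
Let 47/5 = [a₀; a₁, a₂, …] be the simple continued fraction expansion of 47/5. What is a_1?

2

47 ÷ 5 → quotient 9, remainder 2
5 ÷ 2 → quotient 2, remainder 1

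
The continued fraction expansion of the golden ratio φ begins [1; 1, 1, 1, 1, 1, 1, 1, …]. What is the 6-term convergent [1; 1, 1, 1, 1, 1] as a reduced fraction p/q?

13/8

a_0 = 1: 1/1
a_1 = 1: 2/1
a_2 = 1: 3/2
a_3 = 1: 5/3
a_4 = 1: 8/5
a_5 = 1: 13/8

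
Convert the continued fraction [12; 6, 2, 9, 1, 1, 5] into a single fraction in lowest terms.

Collapse the nested fraction from the inside out:
Start with 5.
1 + 1/(5/1) = 1 + 1/5 = 6/5
1 + 1/(6/5) = 1 + 5/6 = 11/6
9 + 1/(11/6) = 9 + 6/11 = 105/11
2 + 1/(105/11) = 2 + 11/105 = 221/105
6 + 1/(221/105) = 6 + 105/221 = 1431/221
12 + 1/(1431/221) = 12 + 221/1431 = 17393/1431

17393/1431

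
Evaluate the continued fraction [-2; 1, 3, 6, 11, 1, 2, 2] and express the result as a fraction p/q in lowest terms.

a_0 = -2: -2/1
a_1 = 1: -1/1
a_2 = 3: -5/4
a_3 = 6: -31/25
a_4 = 11: -346/279
a_5 = 1: -377/304
a_6 = 2: -1100/887
a_7 = 2: -2577/2078

-2577/2078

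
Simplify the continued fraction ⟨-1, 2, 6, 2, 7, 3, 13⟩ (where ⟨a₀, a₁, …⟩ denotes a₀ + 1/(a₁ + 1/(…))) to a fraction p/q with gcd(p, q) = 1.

-4675/8724

Start with 13.
3 + 1/(13/1) = 3 + 1/13 = 40/13
7 + 1/(40/13) = 7 + 13/40 = 293/40
2 + 1/(293/40) = 2 + 40/293 = 626/293
6 + 1/(626/293) = 6 + 293/626 = 4049/626
2 + 1/(4049/626) = 2 + 626/4049 = 8724/4049
-1 + 1/(8724/4049) = -1 + 4049/8724 = -4675/8724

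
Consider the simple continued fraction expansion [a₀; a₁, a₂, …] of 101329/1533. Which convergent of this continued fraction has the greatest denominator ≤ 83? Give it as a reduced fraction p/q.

a_0 = 66: 66/1  (≤ bound)
a_1 = 10: 661/10  (≤ bound)
a_2 = 6: 4032/61  (≤ bound)
a_3 = 1: 4693/71  (≤ bound)
a_4 = 1: 8725/132  (> 83, stop)

4693/71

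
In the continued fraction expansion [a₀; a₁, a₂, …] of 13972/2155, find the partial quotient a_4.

Run the Euclidean algorithm, recording each quotient:
13972 = 6·2155 + 1042, so a_0 = 6
2155 = 2·1042 + 71, so a_1 = 2
1042 = 14·71 + 48, so a_2 = 14
71 = 1·48 + 23, so a_3 = 1
48 = 2·23 + 2, so a_4 = 2

2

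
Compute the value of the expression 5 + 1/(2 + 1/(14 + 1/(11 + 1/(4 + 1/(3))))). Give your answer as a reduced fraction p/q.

a_0 = 5: 5/1
a_1 = 2: 11/2
a_2 = 14: 159/29
a_3 = 11: 1760/321
a_4 = 4: 7199/1313
a_5 = 3: 23357/4260

23357/4260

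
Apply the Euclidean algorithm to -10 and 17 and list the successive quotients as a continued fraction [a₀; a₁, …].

Repeatedly divide and take the remainder:
-10 ÷ 17 → quotient -1, remainder 7
17 ÷ 7 → quotient 2, remainder 3
7 ÷ 3 → quotient 2, remainder 1
3 ÷ 1 → quotient 3, remainder 0

[-1; 2, 2, 3]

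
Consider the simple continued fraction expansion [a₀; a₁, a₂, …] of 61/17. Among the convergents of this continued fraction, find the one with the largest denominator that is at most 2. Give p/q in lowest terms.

7/2

List convergents until the denominator exceeds the bound:
a_0 = 3: 3/1  (≤ bound)
a_1 = 1: 4/1  (≤ bound)
a_2 = 1: 7/2  (≤ bound)
a_3 = 2: 18/5  (> 2, stop)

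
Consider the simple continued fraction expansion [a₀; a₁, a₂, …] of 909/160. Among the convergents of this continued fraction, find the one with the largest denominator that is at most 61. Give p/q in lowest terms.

125/22

a_0 = 5: 5/1  (≤ bound)
a_1 = 1: 6/1  (≤ bound)
a_2 = 2: 17/3  (≤ bound)
a_3 = 7: 125/22  (≤ bound)
a_4 = 3: 392/69  (> 61, stop)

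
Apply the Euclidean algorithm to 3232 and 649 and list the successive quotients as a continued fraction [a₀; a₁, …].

[4; 1, 48, 1, 12]

3232 ÷ 649 → quotient 4, remainder 636
649 ÷ 636 → quotient 1, remainder 13
636 ÷ 13 → quotient 48, remainder 12
13 ÷ 12 → quotient 1, remainder 1
12 ÷ 1 → quotient 12, remainder 0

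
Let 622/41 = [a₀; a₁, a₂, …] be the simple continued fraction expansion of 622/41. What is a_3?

6

622 ÷ 41 → quotient 15, remainder 7
41 ÷ 7 → quotient 5, remainder 6
7 ÷ 6 → quotient 1, remainder 1
6 ÷ 1 → quotient 6, remainder 0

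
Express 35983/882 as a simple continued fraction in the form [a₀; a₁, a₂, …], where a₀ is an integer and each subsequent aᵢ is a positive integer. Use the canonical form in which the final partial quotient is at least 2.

[40; 1, 3, 1, 12, 1, 3, 3]

35983 ÷ 882 → quotient 40, remainder 703
882 ÷ 703 → quotient 1, remainder 179
703 ÷ 179 → quotient 3, remainder 166
179 ÷ 166 → quotient 1, remainder 13
166 ÷ 13 → quotient 12, remainder 10
13 ÷ 10 → quotient 1, remainder 3
10 ÷ 3 → quotient 3, remainder 1
3 ÷ 1 → quotient 3, remainder 0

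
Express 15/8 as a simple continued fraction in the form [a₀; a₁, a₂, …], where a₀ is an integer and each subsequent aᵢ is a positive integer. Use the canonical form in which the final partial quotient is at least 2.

15 = 1·8 + 7, so a_0 = 1
8 = 1·7 + 1, so a_1 = 1
7 = 7·1 + 0, so a_2 = 7

[1; 1, 7]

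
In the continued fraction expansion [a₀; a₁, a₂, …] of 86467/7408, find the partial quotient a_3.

20

⌊86467/7408⌋ = 11, remainder 4979
⌊7408/4979⌋ = 1, remainder 2429
⌊4979/2429⌋ = 2, remainder 121
⌊2429/121⌋ = 20, remainder 9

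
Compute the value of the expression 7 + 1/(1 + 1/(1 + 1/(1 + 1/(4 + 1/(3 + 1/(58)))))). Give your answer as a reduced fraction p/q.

Start with 58.
3 + 1/(58/1) = 3 + 1/58 = 175/58
4 + 1/(175/58) = 4 + 58/175 = 758/175
1 + 1/(758/175) = 1 + 175/758 = 933/758
1 + 1/(933/758) = 1 + 758/933 = 1691/933
1 + 1/(1691/933) = 1 + 933/1691 = 2624/1691
7 + 1/(2624/1691) = 7 + 1691/2624 = 20059/2624

20059/2624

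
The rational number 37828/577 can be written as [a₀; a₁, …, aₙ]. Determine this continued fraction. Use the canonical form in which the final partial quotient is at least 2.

Run the Euclidean algorithm, recording each quotient:
37828 = 65·577 + 323, so a_0 = 65
577 = 1·323 + 254, so a_1 = 1
323 = 1·254 + 69, so a_2 = 1
254 = 3·69 + 47, so a_3 = 3
69 = 1·47 + 22, so a_4 = 1
47 = 2·22 + 3, so a_5 = 2
22 = 7·3 + 1, so a_6 = 7
3 = 3·1 + 0, so a_7 = 3

[65; 1, 1, 3, 1, 2, 7, 3]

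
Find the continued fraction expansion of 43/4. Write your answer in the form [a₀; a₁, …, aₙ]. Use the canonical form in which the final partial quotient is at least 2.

43 ÷ 4 → quotient 10, remainder 3
4 ÷ 3 → quotient 1, remainder 1
3 ÷ 1 → quotient 3, remainder 0

[10; 1, 3]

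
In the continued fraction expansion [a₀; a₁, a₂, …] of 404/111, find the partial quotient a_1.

404 = 3·111 + 71, so a_0 = 3
111 = 1·71 + 40, so a_1 = 1

1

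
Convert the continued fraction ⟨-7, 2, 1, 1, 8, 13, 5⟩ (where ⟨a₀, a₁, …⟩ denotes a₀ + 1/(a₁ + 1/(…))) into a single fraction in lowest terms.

Start with 5.
13 + 1/(5/1) = 13 + 1/5 = 66/5
8 + 1/(66/5) = 8 + 5/66 = 533/66
1 + 1/(533/66) = 1 + 66/533 = 599/533
1 + 1/(599/533) = 1 + 533/599 = 1132/599
2 + 1/(1132/599) = 2 + 599/1132 = 2863/1132
-7 + 1/(2863/1132) = -7 + 1132/2863 = -18909/2863

-18909/2863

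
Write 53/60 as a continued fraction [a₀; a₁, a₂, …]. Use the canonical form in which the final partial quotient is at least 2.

53 ÷ 60 → quotient 0, remainder 53
60 ÷ 53 → quotient 1, remainder 7
53 ÷ 7 → quotient 7, remainder 4
7 ÷ 4 → quotient 1, remainder 3
4 ÷ 3 → quotient 1, remainder 1
3 ÷ 1 → quotient 3, remainder 0

[0; 1, 7, 1, 1, 3]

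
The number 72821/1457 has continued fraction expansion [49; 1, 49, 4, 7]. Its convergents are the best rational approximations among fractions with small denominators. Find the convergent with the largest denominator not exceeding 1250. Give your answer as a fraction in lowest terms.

10046/201

a_0 = 49: 49/1  (≤ bound)
a_1 = 1: 50/1  (≤ bound)
a_2 = 49: 2499/50  (≤ bound)
a_3 = 4: 10046/201  (≤ bound)
a_4 = 7: 72821/1457  (> 1250, stop)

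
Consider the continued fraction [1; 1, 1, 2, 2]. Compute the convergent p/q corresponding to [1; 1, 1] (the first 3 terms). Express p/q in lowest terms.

3/2

a_0 = 1: 1/1
a_1 = 1: 2/1
a_2 = 1: 3/2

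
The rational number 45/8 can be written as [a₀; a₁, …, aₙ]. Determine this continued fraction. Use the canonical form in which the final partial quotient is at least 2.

Repeatedly divide and take the remainder:
⌊45/8⌋ = 5, remainder 5
⌊8/5⌋ = 1, remainder 3
⌊5/3⌋ = 1, remainder 2
⌊3/2⌋ = 1, remainder 1
⌊2/1⌋ = 2, remainder 0

[5; 1, 1, 1, 2]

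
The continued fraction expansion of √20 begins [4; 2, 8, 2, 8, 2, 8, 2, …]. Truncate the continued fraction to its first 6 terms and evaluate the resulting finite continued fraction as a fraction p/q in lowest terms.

Start with 2.
8 + 1/(2/1) = 8 + 1/2 = 17/2
2 + 1/(17/2) = 2 + 2/17 = 36/17
8 + 1/(36/17) = 8 + 17/36 = 305/36
2 + 1/(305/36) = 2 + 36/305 = 646/305
4 + 1/(646/305) = 4 + 305/646 = 2889/646

2889/646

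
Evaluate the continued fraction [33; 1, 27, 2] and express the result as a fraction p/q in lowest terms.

1936/57

Build up convergents one term at a time:
a_0 = 33: 33/1
a_1 = 1: 34/1
a_2 = 27: 951/28
a_3 = 2: 1936/57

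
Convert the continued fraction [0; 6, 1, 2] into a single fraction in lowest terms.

Start with 2.
1 + 1/(2/1) = 1 + 1/2 = 3/2
6 + 1/(3/2) = 6 + 2/3 = 20/3
0 + 1/(20/3) = 0 + 3/20 = 3/20

3/20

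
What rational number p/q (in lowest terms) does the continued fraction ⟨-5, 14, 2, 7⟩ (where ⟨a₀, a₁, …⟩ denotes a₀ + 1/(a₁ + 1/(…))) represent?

Start with 7.
2 + 1/(7/1) = 2 + 1/7 = 15/7
14 + 1/(15/7) = 14 + 7/15 = 217/15
-5 + 1/(217/15) = -5 + 15/217 = -1070/217

-1070/217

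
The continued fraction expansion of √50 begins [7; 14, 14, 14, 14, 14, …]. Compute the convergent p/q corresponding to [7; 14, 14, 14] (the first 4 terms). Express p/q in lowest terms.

Start with 14.
14 + 1/(14/1) = 14 + 1/14 = 197/14
14 + 1/(197/14) = 14 + 14/197 = 2772/197
7 + 1/(2772/197) = 7 + 197/2772 = 19601/2772

19601/2772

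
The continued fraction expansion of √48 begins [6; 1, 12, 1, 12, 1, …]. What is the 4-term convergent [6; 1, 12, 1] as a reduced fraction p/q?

97/14

Compute successive convergents:
a_0 = 6: 6/1
a_1 = 1: 7/1
a_2 = 12: 90/13
a_3 = 1: 97/14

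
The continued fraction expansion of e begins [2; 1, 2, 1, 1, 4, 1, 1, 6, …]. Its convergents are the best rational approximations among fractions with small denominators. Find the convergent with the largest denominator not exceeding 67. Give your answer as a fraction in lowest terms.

106/39

List convergents until the denominator exceeds the bound:
a_0 = 2: 2/1  (≤ bound)
a_1 = 1: 3/1  (≤ bound)
a_2 = 2: 8/3  (≤ bound)
a_3 = 1: 11/4  (≤ bound)
a_4 = 1: 19/7  (≤ bound)
a_5 = 4: 87/32  (≤ bound)
a_6 = 1: 106/39  (≤ bound)
a_7 = 1: 193/71  (> 67, stop)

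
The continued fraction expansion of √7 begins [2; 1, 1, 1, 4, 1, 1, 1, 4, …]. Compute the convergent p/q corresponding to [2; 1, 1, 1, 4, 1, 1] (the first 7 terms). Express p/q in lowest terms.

82/31

Start with 1.
1 + 1/(1/1) = 1 + 1/1 = 2/1
4 + 1/(2/1) = 4 + 1/2 = 9/2
1 + 1/(9/2) = 1 + 2/9 = 11/9
1 + 1/(11/9) = 1 + 9/11 = 20/11
1 + 1/(20/11) = 1 + 11/20 = 31/20
2 + 1/(31/20) = 2 + 20/31 = 82/31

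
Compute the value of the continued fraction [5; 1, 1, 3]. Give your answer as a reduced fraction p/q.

39/7

a_0 = 5: 5/1
a_1 = 1: 6/1
a_2 = 1: 11/2
a_3 = 3: 39/7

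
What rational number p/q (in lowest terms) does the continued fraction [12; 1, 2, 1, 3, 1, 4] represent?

1159/91

Starting at the tail and folding back:
Start with 4.
1 + 1/(4/1) = 1 + 1/4 = 5/4
3 + 1/(5/4) = 3 + 4/5 = 19/5
1 + 1/(19/5) = 1 + 5/19 = 24/19
2 + 1/(24/19) = 2 + 19/24 = 67/24
1 + 1/(67/24) = 1 + 24/67 = 91/67
12 + 1/(91/67) = 12 + 67/91 = 1159/91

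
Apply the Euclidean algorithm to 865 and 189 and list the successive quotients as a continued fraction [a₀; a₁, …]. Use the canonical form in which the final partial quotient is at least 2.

⌊865/189⌋ = 4, remainder 109
⌊189/109⌋ = 1, remainder 80
⌊109/80⌋ = 1, remainder 29
⌊80/29⌋ = 2, remainder 22
⌊29/22⌋ = 1, remainder 7
⌊22/7⌋ = 3, remainder 1
⌊7/1⌋ = 7, remainder 0

[4; 1, 1, 2, 1, 3, 7]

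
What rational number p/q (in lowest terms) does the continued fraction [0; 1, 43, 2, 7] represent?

Build up convergents one term at a time:
a_0 = 0: 0/1
a_1 = 1: 1/1
a_2 = 43: 43/44
a_3 = 2: 87/89
a_4 = 7: 652/667

652/667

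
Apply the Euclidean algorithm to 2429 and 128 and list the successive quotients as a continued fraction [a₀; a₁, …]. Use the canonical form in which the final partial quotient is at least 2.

[18; 1, 41, 1, 2]

2429 = 18·128 + 125, so a_0 = 18
128 = 1·125 + 3, so a_1 = 1
125 = 41·3 + 2, so a_2 = 41
3 = 1·2 + 1, so a_3 = 1
2 = 2·1 + 0, so a_4 = 2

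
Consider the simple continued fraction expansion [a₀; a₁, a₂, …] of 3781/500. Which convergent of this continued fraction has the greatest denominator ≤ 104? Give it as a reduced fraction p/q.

121/16

a_0 = 7: 7/1  (≤ bound)
a_1 = 1: 8/1  (≤ bound)
a_2 = 1: 15/2  (≤ bound)
a_3 = 3: 53/7  (≤ bound)
a_4 = 1: 68/9  (≤ bound)
a_5 = 1: 121/16  (≤ bound)
a_6 = 7: 915/121  (> 104, stop)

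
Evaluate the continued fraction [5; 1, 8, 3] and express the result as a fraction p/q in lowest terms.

165/28

Build up convergents one term at a time:
a_0 = 5: 5/1
a_1 = 1: 6/1
a_2 = 8: 53/9
a_3 = 3: 165/28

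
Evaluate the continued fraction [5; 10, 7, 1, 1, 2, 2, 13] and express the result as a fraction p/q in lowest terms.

63076/12371

Build up convergents one term at a time:
a_0 = 5: 5/1
a_1 = 10: 51/10
a_2 = 7: 362/71
a_3 = 1: 413/81
a_4 = 1: 775/152
a_5 = 2: 1963/385
a_6 = 2: 4701/922
a_7 = 13: 63076/12371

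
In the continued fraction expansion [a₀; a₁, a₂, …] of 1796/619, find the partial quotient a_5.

3

1796 = 2·619 + 558, so a_0 = 2
619 = 1·558 + 61, so a_1 = 1
558 = 9·61 + 9, so a_2 = 9
61 = 6·9 + 7, so a_3 = 6
9 = 1·7 + 2, so a_4 = 1
7 = 3·2 + 1, so a_5 = 3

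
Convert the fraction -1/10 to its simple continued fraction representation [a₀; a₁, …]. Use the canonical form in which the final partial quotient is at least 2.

[-1; 1, 9]

-1 = -1·10 + 9, so a_0 = -1
10 = 1·9 + 1, so a_1 = 1
9 = 9·1 + 0, so a_2 = 9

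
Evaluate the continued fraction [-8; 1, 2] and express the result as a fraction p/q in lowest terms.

-22/3

a_0 = -8: -8/1
a_1 = 1: -7/1
a_2 = 2: -22/3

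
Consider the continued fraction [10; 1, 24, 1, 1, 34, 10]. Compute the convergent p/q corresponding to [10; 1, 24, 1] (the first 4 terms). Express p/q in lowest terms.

Starting at the tail and folding back:
Start with 1.
24 + 1/(1/1) = 24 + 1/1 = 25/1
1 + 1/(25/1) = 1 + 1/25 = 26/25
10 + 1/(26/25) = 10 + 25/26 = 285/26

285/26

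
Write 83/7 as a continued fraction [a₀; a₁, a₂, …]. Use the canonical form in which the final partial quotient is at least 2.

[11; 1, 6]

Run the Euclidean algorithm, recording each quotient:
83 = 11·7 + 6, so a_0 = 11
7 = 1·6 + 1, so a_1 = 1
6 = 6·1 + 0, so a_2 = 6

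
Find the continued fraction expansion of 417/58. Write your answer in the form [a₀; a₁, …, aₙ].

[7; 5, 3, 1, 2]

⌊417/58⌋ = 7, remainder 11
⌊58/11⌋ = 5, remainder 3
⌊11/3⌋ = 3, remainder 2
⌊3/2⌋ = 1, remainder 1
⌊2/1⌋ = 2, remainder 0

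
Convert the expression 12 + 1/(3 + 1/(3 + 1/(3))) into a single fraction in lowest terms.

Use the convergent recurrence hₖ = aₖ·hₖ₋₁ + hₖ₋₂ (and likewise for the denominators kₖ):
a_0 = 12: 12/1
a_1 = 3: 37/3
a_2 = 3: 123/10
a_3 = 3: 406/33

406/33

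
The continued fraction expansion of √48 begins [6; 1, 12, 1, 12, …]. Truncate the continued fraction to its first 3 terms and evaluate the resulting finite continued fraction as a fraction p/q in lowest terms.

Collapse the nested fraction from the inside out:
Start with 12.
1 + 1/(12/1) = 1 + 1/12 = 13/12
6 + 1/(13/12) = 6 + 12/13 = 90/13

90/13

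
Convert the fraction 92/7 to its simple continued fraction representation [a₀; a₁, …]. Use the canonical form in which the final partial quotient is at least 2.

[13; 7]

Repeatedly divide and take the remainder:
⌊92/7⌋ = 13, remainder 1
⌊7/1⌋ = 7, remainder 0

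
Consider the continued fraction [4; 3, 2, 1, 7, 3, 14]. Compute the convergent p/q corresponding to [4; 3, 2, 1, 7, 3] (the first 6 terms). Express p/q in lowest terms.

Use the convergent recurrence hₖ = aₖ·hₖ₋₁ + hₖ₋₂ (and likewise for the denominators kₖ):
a_0 = 4: 4/1
a_1 = 3: 13/3
a_2 = 2: 30/7
a_3 = 1: 43/10
a_4 = 7: 331/77
a_5 = 3: 1036/241

1036/241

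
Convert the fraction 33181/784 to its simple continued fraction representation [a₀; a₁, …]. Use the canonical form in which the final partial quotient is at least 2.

[42; 3, 10, 8, 3]

33181 ÷ 784 → quotient 42, remainder 253
784 ÷ 253 → quotient 3, remainder 25
253 ÷ 25 → quotient 10, remainder 3
25 ÷ 3 → quotient 8, remainder 1
3 ÷ 1 → quotient 3, remainder 0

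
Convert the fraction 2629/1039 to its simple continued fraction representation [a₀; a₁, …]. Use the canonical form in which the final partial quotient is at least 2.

⌊2629/1039⌋ = 2, remainder 551
⌊1039/551⌋ = 1, remainder 488
⌊551/488⌋ = 1, remainder 63
⌊488/63⌋ = 7, remainder 47
⌊63/47⌋ = 1, remainder 16
⌊47/16⌋ = 2, remainder 15
⌊16/15⌋ = 1, remainder 1
⌊15/1⌋ = 15, remainder 0

[2; 1, 1, 7, 1, 2, 1, 15]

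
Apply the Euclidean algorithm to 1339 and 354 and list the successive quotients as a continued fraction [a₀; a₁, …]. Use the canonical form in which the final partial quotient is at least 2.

[3; 1, 3, 1, 1, 2, 15]

Apply division with remainder until the remainder is 0:
1339 = 3·354 + 277, so a_0 = 3
354 = 1·277 + 77, so a_1 = 1
277 = 3·77 + 46, so a_2 = 3
77 = 1·46 + 31, so a_3 = 1
46 = 1·31 + 15, so a_4 = 1
31 = 2·15 + 1, so a_5 = 2
15 = 15·1 + 0, so a_6 = 15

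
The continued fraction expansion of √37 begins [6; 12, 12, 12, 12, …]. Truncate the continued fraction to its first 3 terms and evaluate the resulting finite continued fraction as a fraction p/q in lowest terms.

a_0 = 6: 6/1
a_1 = 12: 73/12
a_2 = 12: 882/145

882/145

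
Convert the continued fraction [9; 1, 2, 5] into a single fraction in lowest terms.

155/16

Starting at the tail and folding back:
Start with 5.
2 + 1/(5/1) = 2 + 1/5 = 11/5
1 + 1/(11/5) = 1 + 5/11 = 16/11
9 + 1/(16/11) = 9 + 11/16 = 155/16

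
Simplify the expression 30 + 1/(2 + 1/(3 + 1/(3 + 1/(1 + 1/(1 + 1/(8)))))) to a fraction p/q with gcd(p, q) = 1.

13817/454

a_0 = 30: 30/1
a_1 = 2: 61/2
a_2 = 3: 213/7
a_3 = 3: 700/23
a_4 = 1: 913/30
a_5 = 1: 1613/53
a_6 = 8: 13817/454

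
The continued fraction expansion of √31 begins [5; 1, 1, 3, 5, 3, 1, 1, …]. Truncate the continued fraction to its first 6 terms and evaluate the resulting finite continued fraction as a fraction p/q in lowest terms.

657/118

Build up convergents one term at a time:
a_0 = 5: 5/1
a_1 = 1: 6/1
a_2 = 1: 11/2
a_3 = 3: 39/7
a_4 = 5: 206/37
a_5 = 3: 657/118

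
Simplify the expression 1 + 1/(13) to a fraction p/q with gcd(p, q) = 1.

14/13

Compute successive convergents:
a_0 = 1: 1/1
a_1 = 13: 14/13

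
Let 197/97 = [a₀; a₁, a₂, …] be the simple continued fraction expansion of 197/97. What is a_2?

⌊197/97⌋ = 2, remainder 3
⌊97/3⌋ = 32, remainder 1
⌊3/1⌋ = 3, remainder 0

3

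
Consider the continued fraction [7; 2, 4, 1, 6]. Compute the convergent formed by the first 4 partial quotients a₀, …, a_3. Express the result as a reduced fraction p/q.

a_0 = 7: 7/1
a_1 = 2: 15/2
a_2 = 4: 67/9
a_3 = 1: 82/11

82/11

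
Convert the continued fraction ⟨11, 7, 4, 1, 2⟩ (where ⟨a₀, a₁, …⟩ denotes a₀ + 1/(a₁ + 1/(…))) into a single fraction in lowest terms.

1125/101

Work from the innermost term outward:
Start with 2.
1 + 1/(2/1) = 1 + 1/2 = 3/2
4 + 1/(3/2) = 4 + 2/3 = 14/3
7 + 1/(14/3) = 7 + 3/14 = 101/14
11 + 1/(101/14) = 11 + 14/101 = 1125/101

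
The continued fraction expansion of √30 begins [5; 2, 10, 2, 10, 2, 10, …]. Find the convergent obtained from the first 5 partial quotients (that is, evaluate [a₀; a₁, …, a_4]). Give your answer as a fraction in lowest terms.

2525/461

Start with 10.
2 + 1/(10/1) = 2 + 1/10 = 21/10
10 + 1/(21/10) = 10 + 10/21 = 220/21
2 + 1/(220/21) = 2 + 21/220 = 461/220
5 + 1/(461/220) = 5 + 220/461 = 2525/461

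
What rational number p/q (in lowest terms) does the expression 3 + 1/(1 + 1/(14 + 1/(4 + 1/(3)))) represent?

779/198

Start with 3.
4 + 1/(3/1) = 4 + 1/3 = 13/3
14 + 1/(13/3) = 14 + 3/13 = 185/13
1 + 1/(185/13) = 1 + 13/185 = 198/185
3 + 1/(198/185) = 3 + 185/198 = 779/198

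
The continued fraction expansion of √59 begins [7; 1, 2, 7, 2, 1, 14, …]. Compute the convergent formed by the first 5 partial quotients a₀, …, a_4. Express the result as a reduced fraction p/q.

Use the convergent recurrence hₖ = aₖ·hₖ₋₁ + hₖ₋₂ (and likewise for the denominators kₖ):
a_0 = 7: 7/1
a_1 = 1: 8/1
a_2 = 2: 23/3
a_3 = 7: 169/22
a_4 = 2: 361/47

361/47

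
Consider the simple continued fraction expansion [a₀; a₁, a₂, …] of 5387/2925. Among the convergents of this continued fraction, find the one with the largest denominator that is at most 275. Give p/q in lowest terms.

List convergents until the denominator exceeds the bound:
a_0 = 1: 1/1  (≤ bound)
a_1 = 1: 2/1  (≤ bound)
a_2 = 5: 11/6  (≤ bound)
a_3 = 3: 35/19  (≤ bound)
a_4 = 6: 221/120  (≤ bound)
a_5 = 1: 256/139  (≤ bound)
a_6 = 2: 733/398  (> 275, stop)

256/139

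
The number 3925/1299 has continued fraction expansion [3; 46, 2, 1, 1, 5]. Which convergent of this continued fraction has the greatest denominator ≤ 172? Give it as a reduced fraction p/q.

a_0 = 3: 3/1  (≤ bound)
a_1 = 46: 139/46  (≤ bound)
a_2 = 2: 281/93  (≤ bound)
a_3 = 1: 420/139  (≤ bound)
a_4 = 1: 701/232  (> 172, stop)

420/139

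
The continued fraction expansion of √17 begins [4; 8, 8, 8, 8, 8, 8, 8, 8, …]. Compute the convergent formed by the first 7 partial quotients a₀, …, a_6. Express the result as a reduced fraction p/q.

1166876/283009

Start with 8.
8 + 1/(8/1) = 8 + 1/8 = 65/8
8 + 1/(65/8) = 8 + 8/65 = 528/65
8 + 1/(528/65) = 8 + 65/528 = 4289/528
8 + 1/(4289/528) = 8 + 528/4289 = 34840/4289
8 + 1/(34840/4289) = 8 + 4289/34840 = 283009/34840
4 + 1/(283009/34840) = 4 + 34840/283009 = 1166876/283009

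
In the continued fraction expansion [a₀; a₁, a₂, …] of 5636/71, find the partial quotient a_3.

1

5636 = 79·71 + 27, so a_0 = 79
71 = 2·27 + 17, so a_1 = 2
27 = 1·17 + 10, so a_2 = 1
17 = 1·10 + 7, so a_3 = 1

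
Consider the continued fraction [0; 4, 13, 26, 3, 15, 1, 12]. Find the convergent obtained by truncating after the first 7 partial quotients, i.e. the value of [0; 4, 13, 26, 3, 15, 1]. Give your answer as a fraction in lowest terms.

16819/68566

Collapse the nested fraction from the inside out:
Start with 1.
15 + 1/(1/1) = 15 + 1/1 = 16/1
3 + 1/(16/1) = 3 + 1/16 = 49/16
26 + 1/(49/16) = 26 + 16/49 = 1290/49
13 + 1/(1290/49) = 13 + 49/1290 = 16819/1290
4 + 1/(16819/1290) = 4 + 1290/16819 = 68566/16819
0 + 1/(68566/16819) = 0 + 16819/68566 = 16819/68566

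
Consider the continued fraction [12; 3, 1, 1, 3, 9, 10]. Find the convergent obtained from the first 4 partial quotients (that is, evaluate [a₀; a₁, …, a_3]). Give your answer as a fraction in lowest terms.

86/7

Collapse the nested fraction from the inside out:
Start with 1.
1 + 1/(1/1) = 1 + 1/1 = 2/1
3 + 1/(2/1) = 3 + 1/2 = 7/2
12 + 1/(7/2) = 12 + 2/7 = 86/7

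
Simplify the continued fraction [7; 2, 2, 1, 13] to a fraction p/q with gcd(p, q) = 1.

Start with 13.
1 + 1/(13/1) = 1 + 1/13 = 14/13
2 + 1/(14/13) = 2 + 13/14 = 41/14
2 + 1/(41/14) = 2 + 14/41 = 96/41
7 + 1/(96/41) = 7 + 41/96 = 713/96

713/96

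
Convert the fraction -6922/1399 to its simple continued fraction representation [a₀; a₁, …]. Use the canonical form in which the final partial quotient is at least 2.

Run the Euclidean algorithm, recording each quotient:
-6922 ÷ 1399 → quotient -5, remainder 73
1399 ÷ 73 → quotient 19, remainder 12
73 ÷ 12 → quotient 6, remainder 1
12 ÷ 1 → quotient 12, remainder 0

[-5; 19, 6, 12]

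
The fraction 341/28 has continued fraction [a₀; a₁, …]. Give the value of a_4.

2

Repeatedly divide and take the remainder:
341 ÷ 28 → quotient 12, remainder 5
28 ÷ 5 → quotient 5, remainder 3
5 ÷ 3 → quotient 1, remainder 2
3 ÷ 2 → quotient 1, remainder 1
2 ÷ 1 → quotient 2, remainder 0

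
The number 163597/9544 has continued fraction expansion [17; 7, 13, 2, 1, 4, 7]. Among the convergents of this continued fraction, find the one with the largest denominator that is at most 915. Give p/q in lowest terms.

List convergents until the denominator exceeds the bound:
a_0 = 17: 17/1  (≤ bound)
a_1 = 7: 120/7  (≤ bound)
a_2 = 13: 1577/92  (≤ bound)
a_3 = 2: 3274/191  (≤ bound)
a_4 = 1: 4851/283  (≤ bound)
a_5 = 4: 22678/1323  (> 915, stop)

4851/283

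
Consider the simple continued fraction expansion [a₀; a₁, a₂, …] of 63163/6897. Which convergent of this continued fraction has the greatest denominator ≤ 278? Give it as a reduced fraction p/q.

174/19

a_0 = 9: 9/1  (≤ bound)
a_1 = 6: 55/6  (≤ bound)
a_2 = 3: 174/19  (≤ bound)
a_3 = 18: 3187/348  (> 278, stop)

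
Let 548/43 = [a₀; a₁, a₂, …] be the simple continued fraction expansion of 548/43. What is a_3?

Run the Euclidean algorithm, recording each quotient:
548 ÷ 43 → quotient 12, remainder 32
43 ÷ 32 → quotient 1, remainder 11
32 ÷ 11 → quotient 2, remainder 10
11 ÷ 10 → quotient 1, remainder 1

1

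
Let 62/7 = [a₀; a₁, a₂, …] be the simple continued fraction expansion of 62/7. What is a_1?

1

Apply division with remainder until the remainder is 0:
62 = 8·7 + 6, so a_0 = 8
7 = 1·6 + 1, so a_1 = 1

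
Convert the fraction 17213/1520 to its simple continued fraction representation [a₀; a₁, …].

⌊17213/1520⌋ = 11, remainder 493
⌊1520/493⌋ = 3, remainder 41
⌊493/41⌋ = 12, remainder 1
⌊41/1⌋ = 41, remainder 0

[11; 3, 12, 41]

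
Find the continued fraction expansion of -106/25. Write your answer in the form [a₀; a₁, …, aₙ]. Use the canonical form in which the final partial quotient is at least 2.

[-5; 1, 3, 6]

Repeatedly divide and take the remainder:
⌊-106/25⌋ = -5, remainder 19
⌊25/19⌋ = 1, remainder 6
⌊19/6⌋ = 3, remainder 1
⌊6/1⌋ = 6, remainder 0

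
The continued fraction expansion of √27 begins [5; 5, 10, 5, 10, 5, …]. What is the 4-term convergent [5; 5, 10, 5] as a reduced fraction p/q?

Start with 5.
10 + 1/(5/1) = 10 + 1/5 = 51/5
5 + 1/(51/5) = 5 + 5/51 = 260/51
5 + 1/(260/51) = 5 + 51/260 = 1351/260

1351/260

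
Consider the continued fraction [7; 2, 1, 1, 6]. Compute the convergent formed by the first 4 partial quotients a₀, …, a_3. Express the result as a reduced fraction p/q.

a_0 = 7: 7/1
a_1 = 2: 15/2
a_2 = 1: 22/3
a_3 = 1: 37/5

37/5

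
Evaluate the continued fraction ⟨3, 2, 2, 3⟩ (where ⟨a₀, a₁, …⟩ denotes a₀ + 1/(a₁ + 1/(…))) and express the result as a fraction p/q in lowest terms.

58/17

a_0 = 3: 3/1
a_1 = 2: 7/2
a_2 = 2: 17/5
a_3 = 3: 58/17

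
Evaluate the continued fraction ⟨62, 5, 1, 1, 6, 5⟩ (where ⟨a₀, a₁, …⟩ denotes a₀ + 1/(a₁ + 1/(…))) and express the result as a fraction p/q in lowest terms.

Compute successive convergents:
a_0 = 62: 62/1
a_1 = 5: 311/5
a_2 = 1: 373/6
a_3 = 1: 684/11
a_4 = 6: 4477/72
a_5 = 5: 23069/371

23069/371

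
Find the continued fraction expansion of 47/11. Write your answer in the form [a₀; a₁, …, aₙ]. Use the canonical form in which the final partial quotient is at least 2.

[4; 3, 1, 2]

47 = 4·11 + 3, so a_0 = 4
11 = 3·3 + 2, so a_1 = 3
3 = 1·2 + 1, so a_2 = 1
2 = 2·1 + 0, so a_3 = 2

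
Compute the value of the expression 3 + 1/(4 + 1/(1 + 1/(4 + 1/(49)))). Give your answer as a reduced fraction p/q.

3789/1181

a_0 = 3: 3/1
a_1 = 4: 13/4
a_2 = 1: 16/5
a_3 = 4: 77/24
a_4 = 49: 3789/1181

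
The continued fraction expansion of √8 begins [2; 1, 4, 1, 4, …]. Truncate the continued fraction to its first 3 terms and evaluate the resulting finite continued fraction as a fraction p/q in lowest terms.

Compute successive convergents:
a_0 = 2: 2/1
a_1 = 1: 3/1
a_2 = 4: 14/5

14/5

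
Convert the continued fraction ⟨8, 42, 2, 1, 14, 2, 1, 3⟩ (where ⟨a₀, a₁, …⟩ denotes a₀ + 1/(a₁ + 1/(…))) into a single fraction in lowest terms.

168504/21001

a_0 = 8: 8/1
a_1 = 42: 337/42
a_2 = 2: 682/85
a_3 = 1: 1019/127
a_4 = 14: 14948/1863
a_5 = 2: 30915/3853
a_6 = 1: 45863/5716
a_7 = 3: 168504/21001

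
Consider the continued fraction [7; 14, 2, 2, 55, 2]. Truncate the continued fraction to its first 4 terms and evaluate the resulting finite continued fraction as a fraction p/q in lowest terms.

509/72

Compute successive convergents:
a_0 = 7: 7/1
a_1 = 14: 99/14
a_2 = 2: 205/29
a_3 = 2: 509/72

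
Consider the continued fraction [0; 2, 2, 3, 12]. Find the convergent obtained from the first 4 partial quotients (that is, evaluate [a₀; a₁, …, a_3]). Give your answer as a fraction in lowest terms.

7/17

Collapse the nested fraction from the inside out:
Start with 3.
2 + 1/(3/1) = 2 + 1/3 = 7/3
2 + 1/(7/3) = 2 + 3/7 = 17/7
0 + 1/(17/7) = 0 + 7/17 = 7/17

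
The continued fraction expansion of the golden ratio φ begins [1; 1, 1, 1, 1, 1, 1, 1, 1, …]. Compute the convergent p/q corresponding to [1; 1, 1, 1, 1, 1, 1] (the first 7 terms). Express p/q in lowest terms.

Work from the innermost term outward:
Start with 1.
1 + 1/(1/1) = 1 + 1/1 = 2/1
1 + 1/(2/1) = 1 + 1/2 = 3/2
1 + 1/(3/2) = 1 + 2/3 = 5/3
1 + 1/(5/3) = 1 + 3/5 = 8/5
1 + 1/(8/5) = 1 + 5/8 = 13/8
1 + 1/(13/8) = 1 + 8/13 = 21/13

21/13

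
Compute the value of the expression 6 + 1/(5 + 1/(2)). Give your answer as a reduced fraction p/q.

Use the convergent recurrence hₖ = aₖ·hₖ₋₁ + hₖ₋₂ (and likewise for the denominators kₖ):
a_0 = 6: 6/1
a_1 = 5: 31/5
a_2 = 2: 68/11

68/11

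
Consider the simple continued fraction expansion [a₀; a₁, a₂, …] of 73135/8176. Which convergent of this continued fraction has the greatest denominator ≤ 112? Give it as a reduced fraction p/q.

814/91

a_0 = 8: 8/1  (≤ bound)
a_1 = 1: 9/1  (≤ bound)
a_2 = 17: 161/18  (≤ bound)
a_3 = 4: 653/73  (≤ bound)
a_4 = 1: 814/91  (≤ bound)
a_5 = 3: 3095/346  (> 112, stop)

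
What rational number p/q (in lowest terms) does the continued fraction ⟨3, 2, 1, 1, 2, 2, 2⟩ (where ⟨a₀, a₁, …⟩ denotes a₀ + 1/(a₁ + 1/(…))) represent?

254/75

Start with 2.
2 + 1/(2/1) = 2 + 1/2 = 5/2
2 + 1/(5/2) = 2 + 2/5 = 12/5
1 + 1/(12/5) = 1 + 5/12 = 17/12
1 + 1/(17/12) = 1 + 12/17 = 29/17
2 + 1/(29/17) = 2 + 17/29 = 75/29
3 + 1/(75/29) = 3 + 29/75 = 254/75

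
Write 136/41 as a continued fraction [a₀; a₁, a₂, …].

136 = 3·41 + 13, so a_0 = 3
41 = 3·13 + 2, so a_1 = 3
13 = 6·2 + 1, so a_2 = 6
2 = 2·1 + 0, so a_3 = 2

[3; 3, 6, 2]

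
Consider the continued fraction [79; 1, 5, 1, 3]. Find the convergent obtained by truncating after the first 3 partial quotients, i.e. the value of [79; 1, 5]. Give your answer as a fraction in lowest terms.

a_0 = 79: 79/1
a_1 = 1: 80/1
a_2 = 5: 479/6

479/6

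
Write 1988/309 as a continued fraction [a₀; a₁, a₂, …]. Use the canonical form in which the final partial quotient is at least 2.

Apply division with remainder until the remainder is 0:
⌊1988/309⌋ = 6, remainder 134
⌊309/134⌋ = 2, remainder 41
⌊134/41⌋ = 3, remainder 11
⌊41/11⌋ = 3, remainder 8
⌊11/8⌋ = 1, remainder 3
⌊8/3⌋ = 2, remainder 2
⌊3/2⌋ = 1, remainder 1
⌊2/1⌋ = 2, remainder 0

[6; 2, 3, 3, 1, 2, 1, 2]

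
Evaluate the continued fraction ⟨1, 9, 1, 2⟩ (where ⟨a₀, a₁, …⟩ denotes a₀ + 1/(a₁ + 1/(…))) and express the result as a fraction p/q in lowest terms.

32/29

Build up convergents one term at a time:
a_0 = 1: 1/1
a_1 = 9: 10/9
a_2 = 1: 11/10
a_3 = 2: 32/29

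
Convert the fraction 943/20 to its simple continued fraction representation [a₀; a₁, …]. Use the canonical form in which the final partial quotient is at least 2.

943 ÷ 20 → quotient 47, remainder 3
20 ÷ 3 → quotient 6, remainder 2
3 ÷ 2 → quotient 1, remainder 1
2 ÷ 1 → quotient 2, remainder 0

[47; 6, 1, 2]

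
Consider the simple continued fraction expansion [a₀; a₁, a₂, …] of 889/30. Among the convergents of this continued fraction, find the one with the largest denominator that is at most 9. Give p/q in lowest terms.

237/8

a_0 = 29: 29/1  (≤ bound)
a_1 = 1: 30/1  (≤ bound)
a_2 = 1: 59/2  (≤ bound)
a_3 = 1: 89/3  (≤ bound)
a_4 = 2: 237/8  (≤ bound)
a_5 = 1: 326/11  (> 9, stop)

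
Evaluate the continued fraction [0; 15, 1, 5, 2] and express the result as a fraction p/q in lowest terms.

Build up convergents one term at a time:
a_0 = 0: 0/1
a_1 = 15: 1/15
a_2 = 1: 1/16
a_3 = 5: 6/95
a_4 = 2: 13/206

13/206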